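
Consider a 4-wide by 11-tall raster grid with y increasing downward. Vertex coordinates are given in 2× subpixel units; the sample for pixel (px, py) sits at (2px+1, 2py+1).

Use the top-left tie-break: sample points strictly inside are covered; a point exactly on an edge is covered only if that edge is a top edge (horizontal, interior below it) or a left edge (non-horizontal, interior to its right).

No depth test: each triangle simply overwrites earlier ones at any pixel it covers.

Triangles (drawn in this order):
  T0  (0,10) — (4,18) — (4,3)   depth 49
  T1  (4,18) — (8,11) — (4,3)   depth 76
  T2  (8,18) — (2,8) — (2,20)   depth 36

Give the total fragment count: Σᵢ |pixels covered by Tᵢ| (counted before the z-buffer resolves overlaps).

T0:
  2·area = 60  (B↔C swapped to make it positive)
  edge (0, 10)→(4, 3): d=(4,-7) top-left  bias=+0
  edge (4, 3)→(4, 18): d=(0,15) right/bottom  bias=-1
  edge (4, 18)→(0, 10): d=(-4,-8) top-left  bias=+0
    (1,2)@(3, 5): e=[1,15,44] → X
    (2,2)@(5, 5): e=[15,-15,60] → .
    (1,3)@(3, 7): e=[9,15,36] → X
    (2,3)@(5, 7): e=[23,-15,52] → .
    (0,4)@(1, 9): e=[3,45,12] → X
    (2,4)@(5, 9): e=[31,-15,44] → .
    (0,5)@(1, 11): e=[11,45,4] → X
    (2,5)@(5, 11): e=[39,-15,36] → .
    (0,6)@(1, 13): e=[19,45,-4] → .
    (1,6)@(3, 13): e=[33,15,12] → X
    (2,6)@(5, 13): e=[47,-15,28] → .
    (1,7)@(3, 15): e=[41,15,4] → X
  covered (8 px):
    . . . .
    . . . .
    . X . .
    . X . .
    X X . .
    X X . .
    . X . .
    . X . .
    . . . .
    . . . .
    . . . .
T1:
  2·area = 60  (B↔C swapped to make it positive)
  edge (4, 18)→(4, 3): d=(0,-15) top-left  bias=+0
  edge (4, 3)→(8, 11): d=(4,8) right/bottom  bias=-1
  edge (8, 11)→(4, 18): d=(-4,7) right/bottom  bias=-1
    (1,0)@(3, 1): e=[-15,0,75] → .  [on edge]
    (2,2)@(5, 5): e=[15,0,45] → .  [on edge]
    (2,3)@(5, 7): e=[15,8,37] → X
    (3,3)@(7, 7): e=[45,-8,23] → .
    (2,4)@(5, 9): e=[15,16,29] → X
    (3,4)@(7, 9): e=[45,0,15] → .  [on edge]
    (2,5)@(5, 11): e=[15,24,21] → X
    (3,5)@(7, 11): e=[45,8,7] → X
    (2,6)@(5, 13): e=[15,32,13] → X
    (3,6)@(7, 13): e=[45,16,-1] → .
    (2,7)@(5, 15): e=[15,40,5] → X
    (3,7)@(7, 15): e=[45,24,-9] → .
  covered (6 px):
    . . . .
    . . . .
    . . . .
    . . X .
    . . X .
    . . X X
    . . X .
    . . X .
    . . . .
    . . . .
    . . . .
T2:
  2·area = 72  (B↔C swapped to make it positive)
  edge (8, 18)→(2, 20): d=(-6,2) right/bottom  bias=-1
  edge (2, 20)→(2, 8): d=(0,-12) top-left  bias=+0
  edge (2, 8)→(8, 18): d=(6,10) right/bottom  bias=-1
    (1,5)@(3, 11): e=[52,12,8] → X
    (2,5)@(5, 11): e=[48,36,-12] → .
    (1,6)@(3, 13): e=[40,12,20] → X
    (2,6)@(5, 13): e=[36,36,0] → .  [on edge]
    (1,7)@(3, 15): e=[28,12,32] → X
    (2,7)@(5, 15): e=[24,36,12] → X
    (3,7)@(7, 15): e=[20,60,-8] → .
    (1,8)@(3, 17): e=[16,12,44] → X
    (3,8)@(7, 17): e=[8,60,4] → X
    (1,9)@(3, 19): e=[4,12,56] → X
    (2,9)@(5, 19): e=[0,36,36] → .  [on edge]
    (3,9)@(7, 19): e=[-4,60,16] → .
  covered (8 px):
    . . . .
    . . . .
    . . . .
    . . . .
    . . . .
    . X . .
    . X . .
    . X X .
    . X X X
    . X . .
    . . . .

Result: 22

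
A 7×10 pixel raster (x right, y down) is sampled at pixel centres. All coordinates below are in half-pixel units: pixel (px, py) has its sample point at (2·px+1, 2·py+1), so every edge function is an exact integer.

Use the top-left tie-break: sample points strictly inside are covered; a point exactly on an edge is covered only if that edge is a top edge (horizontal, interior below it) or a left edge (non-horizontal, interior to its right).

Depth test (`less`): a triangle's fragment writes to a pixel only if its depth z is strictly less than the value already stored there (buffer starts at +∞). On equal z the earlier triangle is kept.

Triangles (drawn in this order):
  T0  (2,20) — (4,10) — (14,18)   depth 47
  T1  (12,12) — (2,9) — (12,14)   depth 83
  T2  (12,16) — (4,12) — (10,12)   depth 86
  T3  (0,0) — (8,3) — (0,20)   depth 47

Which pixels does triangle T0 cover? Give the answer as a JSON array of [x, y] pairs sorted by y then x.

T0:
  2·area = 116
  edge (2, 20)→(4, 10): d=(2,-10) top-left  bias=+0
  edge (4, 10)→(14, 18): d=(10,8) right/bottom  bias=-1
  edge (14, 18)→(2, 20): d=(-12,2) right/bottom  bias=-1
    (2,2)@(5, 5): e=[0,-58,174] → ·  [on edge]
    (2,5)@(5, 11): e=[12,2,102] → █
    (3,5)@(7, 11): e=[32,-14,98] → ·
    (2,6)@(5, 13): e=[16,22,78] → █
    (3,6)@(7, 13): e=[36,6,74] → █
    (4,6)@(9, 13): e=[56,-10,70] → ·
    (1,7)@(3, 15): e=[0,58,58] → █  [on edge]
    (4,7)@(9, 15): e=[60,10,46] → █
    (5,7)@(11, 15): e=[80,-6,42] → ·
    (1,8)@(3, 17): e=[4,78,34] → █
    (5,8)@(11, 17): e=[84,14,18] → █
    (6,8)@(13, 17): e=[104,-2,14] → ·
  covered (15 px):
    · · · · · · ·
    · · · · · · ·
    · · · · · · ·
    · · · · · · ·
    · · · · · · ·
    · · █ · · · ·
    · · █ █ · · ·
    · █ █ █ █ · ·
    · █ █ █ █ █ ·
    · █ █ █ · · ·
T1:
  2·area = 20  (B↔C swapped to make it positive)
  edge (12, 12)→(12, 14): d=(0,2) right/bottom  bias=-1
  edge (12, 14)→(2, 9): d=(-10,-5) top-left  bias=+0
  edge (2, 9)→(12, 12): d=(10,3) right/bottom  bias=-1
    (3,5)@(7, 11): e=[10,5,5] → █
    (4,5)@(9, 11): e=[6,15,-1] → ·
    (3,6)@(7, 13): e=[10,-15,25] → ·
    (5,6)@(11, 13): e=[2,5,13] → █
    (6,6)@(13, 13): e=[-2,15,7] → ·
    (5,7)@(11, 15): e=[2,-15,33] → ·
  covered (2 px):
    · · · · · · ·
    · · · · · · ·
    · · · · · · ·
    · · · · · · ·
    · · · · · · ·
    · · · █ · · ·
    · · · · · █ ·
    · · · · · · ·
    · · · · · · ·
    · · · · · · ·
T2:
  2·area = 24
  edge (12, 16)→(4, 12): d=(-8,-4) top-left  bias=+0
  edge (4, 12)→(10, 12): d=(6,0) top-left  bias=+0
  edge (10, 12)→(12, 16): d=(2,4) right/bottom  bias=-1
    (3,6)@(7, 13): e=[4,6,14] → █
    (4,6)@(9, 13): e=[12,6,6] → █
    (5,6)@(11, 13): e=[20,6,-2] → ·
    (3,7)@(7, 15): e=[-12,18,18] → ·
    (4,7)@(9, 15): e=[-4,18,10] → ·
    (5,7)@(11, 15): e=[4,18,2] → █
    (6,7)@(13, 15): e=[12,18,-6] → ·
    (5,8)@(11, 17): e=[-12,30,6] → ·
  covered (3 px):
    · · · · · · ·
    · · · · · · ·
    · · · · · · ·
    · · · · · · ·
    · · · · · · ·
    · · · · · · ·
    · · · █ █ · ·
    · · · · · █ ·
    · · · · · · ·
    · · · · · · ·
T3:
  2·area = 160
  edge (0, 0)→(8, 3): d=(8,3) right/bottom  bias=-1
  edge (8, 3)→(0, 20): d=(-8,17) right/bottom  bias=-1
  edge (0, 20)→(0, 0): d=(0,-20) top-left  bias=+0
    (0,0)@(1, 1): e=[5,135,20] → █
    (1,0)@(3, 1): e=[-1,101,60] → ·
    (0,1)@(1, 3): e=[21,119,20] → █
    (1,1)@(3, 3): e=[15,85,60] → █
    (2,1)@(5, 3): e=[9,51,100] → █
    (3,1)@(7, 3): e=[3,17,140] → █
    (4,1)@(9, 3): e=[-3,-17,180] → ·
    (0,2)@(1, 5): e=[37,103,20] → █
    (4,2)@(9, 5): e=[13,-33,180] → ·
    (0,3)@(1, 7): e=[53,87,20] → █
    (3,3)@(7, 7): e=[35,-15,140] → ·
    (0,4)@(1, 9): e=[69,71,20] → █
  covered (21 px):
    █ · · · · · ·
    █ █ █ █ · · ·
    █ █ █ █ · · ·
    █ █ █ · · · ·
    █ █ █ · · · ·
    █ █ · · · · ·
    █ █ · · · · ·
    █ · · · · · ·
    █ · · · · · ·
    · · · · · · ·

Result: [[2,5],[2,6],[3,6],[1,7],[2,7],[3,7],[4,7],[1,8],[2,8],[3,8],[4,8],[5,8],[1,9],[2,9],[3,9]]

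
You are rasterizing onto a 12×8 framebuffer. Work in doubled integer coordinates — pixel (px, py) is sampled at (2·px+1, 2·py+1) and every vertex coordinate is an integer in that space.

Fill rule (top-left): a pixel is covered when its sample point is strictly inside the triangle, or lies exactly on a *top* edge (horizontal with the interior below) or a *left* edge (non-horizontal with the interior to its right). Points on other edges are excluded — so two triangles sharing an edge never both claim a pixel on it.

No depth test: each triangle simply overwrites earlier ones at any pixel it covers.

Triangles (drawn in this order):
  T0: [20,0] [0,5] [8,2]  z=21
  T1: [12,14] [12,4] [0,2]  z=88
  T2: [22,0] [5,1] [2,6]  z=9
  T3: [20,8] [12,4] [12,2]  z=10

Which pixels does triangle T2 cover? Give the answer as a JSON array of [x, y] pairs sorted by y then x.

T0:
  2·area = 20
  edge (20, 0)→(0, 5): d=(-20,5) right/bottom  bias=-1
  edge (0, 5)→(8, 2): d=(8,-3) top-left  bias=+0
  edge (8, 2)→(20, 0): d=(12,-2) top-left  bias=+0
    (7,0)@(15, 1): e=[5,13,2] → #
    (8,0)@(17, 1): e=[-5,19,6] → ·
    (3,1)@(7, 3): e=[5,5,10] → #
    (4,1)@(9, 3): e=[-5,11,14] → ·
    (7,1)@(15, 3): e=[-35,29,26] → ·
    (3,2)@(7, 5): e=[-35,21,34] → ·
  covered (2 px):
    · · · · · · · # · · · ·
    · · · # · · · · · · · ·
    · · · · · · · · · · · ·
    · · · · · · · · · · · ·
    · · · · · · · · · · · ·
    · · · · · · · · · · · ·
    · · · · · · · · · · · ·
    · · · · · · · · · · · ·
T1:
  2·area = 120  (B↔C swapped to make it positive)
  edge (12, 14)→(0, 2): d=(-12,-12) top-left  bias=+0
  edge (0, 2)→(12, 4): d=(12,2) right/bottom  bias=-1
  edge (12, 4)→(12, 14): d=(0,10) right/bottom  bias=-1
    (0,1)@(1, 3): e=[0,10,110] → #  [on edge]
    (1,1)@(3, 3): e=[24,6,90] → #
    (2,1)@(5, 3): e=[48,2,70] → #
    (3,1)@(7, 3): e=[72,-2,50] → ·
    (0,2)@(1, 5): e=[-24,34,110] → ·
    (1,2)@(3, 5): e=[0,30,90] → #  [on edge]
    (3,2)@(7, 5): e=[48,22,50] → #
    (4,2)@(9, 5): e=[72,18,30] → #
    (5,2)@(11, 5): e=[96,14,10] → #
    (6,2)@(13, 5): e=[120,10,-10] → ·
    (1,3)@(3, 7): e=[-24,54,90] → ·
    (2,3)@(5, 7): e=[0,50,70] → #  [on edge]
    (3,4)@(7, 9): e=[0,70,50] → #  [on edge]
    (4,5)@(9, 11): e=[0,90,30] → #  [on edge]
    (5,6)@(11, 13): e=[0,110,10] → #  [on edge]
    (6,7)@(13, 15): e=[0,130,-10] → ·  [on edge]
  covered (18 px):
    · · · · · · · · · · · ·
    # # # · · · · · · · · ·
    · # # # # # · · · · · ·
    · · # # # # · · · · · ·
    · · · # # # · · · · · ·
    · · · · # # · · · · · ·
    · · · · · # · · · · · ·
    · · · · · · · · · · · ·
T2:
  2·area = 82  (B↔C swapped to make it positive)
  edge (22, 0)→(2, 6): d=(-20,6) right/bottom  bias=-1
  edge (2, 6)→(5, 1): d=(3,-5) top-left  bias=+0
  edge (5, 1)→(22, 0): d=(17,-1) top-left  bias=+0
    (2,0)@(5, 1): e=[82,0,0] → #  [on edge]
    (3,0)@(7, 1): e=[70,10,2] → #
    (4,0)@(9, 1): e=[58,20,4] → #
    (5,0)@(11, 1): e=[46,30,6] → #
    (6,0)@(13, 1): e=[34,40,8] → #
    (7,0)@(15, 1): e=[22,50,10] → #
    (8,0)@(17, 1): e=[10,60,12] → #
    (9,0)@(19, 1): e=[-2,70,14] → ·
    (2,1)@(5, 3): e=[42,6,34] → #
    (6,1)@(13, 3): e=[-6,46,42] → ·
    (7,1)@(15, 3): e=[-18,56,44] → ·
    (8,1)@(17, 3): e=[-30,66,46] → ·
  covered (13 px):
    · · # # # # # # # · · ·
    · · # # # # · · · · · ·
    · # # · · · · · · · · ·
    · · · · · · · · · · · ·
    · · · · · · · · · · · ·
    · · · · · · · · · · · ·
    · · · · · · · · · · · ·
    · · · · · · · · · · · ·
T3:
  2·area = 16
  edge (20, 8)→(12, 4): d=(-8,-4) top-left  bias=+0
  edge (12, 4)→(12, 2): d=(0,-2) top-left  bias=+0
  edge (12, 2)→(20, 8): d=(8,6) right/bottom  bias=-1
    (6,1)@(13, 3): e=[12,2,2] → #
    (7,1)@(15, 3): e=[20,6,-10] → ·
    (6,2)@(13, 5): e=[-4,2,18] → ·
    (7,2)@(15, 5): e=[4,6,6] → #
    (8,2)@(17, 5): e=[12,10,-6] → ·
    (7,3)@(15, 7): e=[-12,6,22] → ·
  covered (2 px):
    · · · · · · · · · · · ·
    · · · · · · # · · · · ·
    · · · · · · · # · · · ·
    · · · · · · · · · · · ·
    · · · · · · · · · · · ·
    · · · · · · · · · · · ·
    · · · · · · · · · · · ·
    · · · · · · · · · · · ·

Result: [[2,0],[3,0],[4,0],[5,0],[6,0],[7,0],[8,0],[2,1],[3,1],[4,1],[5,1],[1,2],[2,2]]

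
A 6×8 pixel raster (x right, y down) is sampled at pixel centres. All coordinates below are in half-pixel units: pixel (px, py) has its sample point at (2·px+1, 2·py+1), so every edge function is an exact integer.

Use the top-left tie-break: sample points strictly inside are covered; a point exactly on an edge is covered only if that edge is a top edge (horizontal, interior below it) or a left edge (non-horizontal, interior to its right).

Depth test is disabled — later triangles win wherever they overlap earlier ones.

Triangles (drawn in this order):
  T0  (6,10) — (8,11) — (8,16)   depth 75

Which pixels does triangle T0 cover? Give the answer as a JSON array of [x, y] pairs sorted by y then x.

T0:
  2·area = 10
  edge (6, 10)→(8, 11): d=(2,1) right/bottom  bias=-1
  edge (8, 11)→(8, 16): d=(0,5) right/bottom  bias=-1
  edge (8, 16)→(6, 10): d=(-2,-6) top-left  bias=+0
    (1,0)@(3, 1): e=[-15,25,0] → ·  [on edge]
    (2,3)@(5, 7): e=[-5,15,0] → ·  [on edge]
    (3,5)@(7, 11): e=[1,5,4] → #
    (4,5)@(9, 11): e=[-1,-5,16] → ·
    (3,6)@(7, 13): e=[5,5,0] → #  [on edge]
    (4,6)@(9, 13): e=[3,-5,12] → ·
    (3,7)@(7, 15): e=[9,5,-4] → ·
  covered (2 px):
    · · · · · ·
    · · · · · ·
    · · · · · ·
    · · · · · ·
    · · · · · ·
    · · · # · ·
    · · · # · ·
    · · · · · ·

Final: [[3,5],[3,6]]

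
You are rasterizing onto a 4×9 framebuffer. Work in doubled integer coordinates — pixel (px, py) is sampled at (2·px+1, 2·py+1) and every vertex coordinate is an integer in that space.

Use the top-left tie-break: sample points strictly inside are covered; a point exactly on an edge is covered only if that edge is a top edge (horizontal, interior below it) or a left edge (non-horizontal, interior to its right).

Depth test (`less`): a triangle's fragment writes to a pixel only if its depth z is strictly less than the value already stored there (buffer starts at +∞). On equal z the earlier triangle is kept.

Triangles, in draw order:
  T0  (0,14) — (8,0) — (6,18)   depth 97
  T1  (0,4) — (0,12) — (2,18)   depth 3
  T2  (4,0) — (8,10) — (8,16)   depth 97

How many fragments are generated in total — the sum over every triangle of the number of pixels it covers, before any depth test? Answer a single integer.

T0:
  2·area = 116
  edge (0, 14)→(8, 0): d=(8,-14) top-left  bias=+0
  edge (8, 0)→(6, 18): d=(-2,18) right/bottom  bias=-1
  edge (6, 18)→(0, 14): d=(-6,-4) top-left  bias=+0
    (3,1)@(7, 3): e=[10,12,94] → X
    (3,2)@(7, 5): e=[26,8,82] → X
    (2,3)@(5, 7): e=[14,40,62] → X
    (1,4)@(3, 9): e=[2,72,42] → X
    (3,4)@(7, 9): e=[58,0,58] → .  [on edge]
    (1,5)@(3, 11): e=[18,68,30] → X
    (3,5)@(7, 11): e=[74,-4,46] → .
    (0,6)@(1, 13): e=[6,100,10] → X
    (3,6)@(7, 13): e=[90,-8,34] → .
    (0,7)@(1, 15): e=[22,96,-2] → .
    (1,7)@(3, 15): e=[50,60,6] → X
    (3,7)@(7, 15): e=[106,-12,22] → .
  covered (14 px):
    . . . .
    . . . X
    . . . X
    . . X X
    . X X .
    . X X .
    X X X .
    . X X .
    . . X .
T1:
  2·area = 16  (B↔C swapped to make it positive)
  edge (0, 4)→(2, 18): d=(2,14) right/bottom  bias=-1
  edge (2, 18)→(0, 12): d=(-2,-6) top-left  bias=+0
  edge (0, 12)→(0, 4): d=(0,-8) top-left  bias=+0
    (0,5)@(1, 11): e=[0,8,8] → .  [on edge]
    (0,6)@(1, 13): e=[4,4,8] → X
    (1,6)@(3, 13): e=[-24,16,24] → .
    (0,7)@(1, 15): e=[8,0,8] → X  [on edge]
    (1,7)@(3, 15): e=[-20,12,24] → .
    (0,8)@(1, 17): e=[12,-4,8] → .
  covered (2 px):
    . . . .
    . . . .
    . . . .
    . . . .
    . . . .
    . . . .
    X . . .
    X . . .
    . . . .
T2:
  2·area = 24
  edge (4, 0)→(8, 10): d=(4,10) right/bottom  bias=-1
  edge (8, 10)→(8, 16): d=(0,6) right/bottom  bias=-1
  edge (8, 16)→(4, 0): d=(-4,-16) top-left  bias=+0
    (2,1)@(5, 3): e=[2,18,4] → X
    (3,1)@(7, 3): e=[-18,6,36] → .
    (2,2)@(5, 5): e=[10,18,-4] → .
    (3,4)@(7, 9): e=[6,6,12] → X
    (3,5)@(7, 11): e=[14,6,4] → X
    (3,6)@(7, 13): e=[22,6,-4] → .
  covered (3 px):
    . . . .
    . . X .
    . . . .
    . . . .
    . . . X
    . . . X
    . . . .
    . . . .
    . . . .

Answer: 19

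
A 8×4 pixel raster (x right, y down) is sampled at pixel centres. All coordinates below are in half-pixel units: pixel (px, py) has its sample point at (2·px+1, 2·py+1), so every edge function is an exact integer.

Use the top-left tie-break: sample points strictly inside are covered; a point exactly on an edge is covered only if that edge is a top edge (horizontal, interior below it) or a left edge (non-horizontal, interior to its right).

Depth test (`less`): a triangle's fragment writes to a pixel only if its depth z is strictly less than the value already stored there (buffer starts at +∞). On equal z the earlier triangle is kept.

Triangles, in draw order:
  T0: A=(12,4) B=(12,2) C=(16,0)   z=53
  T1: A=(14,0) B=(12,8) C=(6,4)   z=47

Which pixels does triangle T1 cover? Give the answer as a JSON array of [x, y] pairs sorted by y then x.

T0:
  2·area = 8
  edge (12, 4)→(12, 2): d=(0,-2) top-left  bias=+0
  edge (12, 2)→(16, 0): d=(4,-2) top-left  bias=+0
  edge (16, 0)→(12, 4): d=(-4,4) right/bottom  bias=-1
    (7,0)@(15, 1): e=[6,2,0] → .  [on edge]
    (6,1)@(13, 3): e=[2,6,0] → .  [on edge]
    (5,2)@(11, 5): e=[-2,10,0] → .  [on edge]
    (4,3)@(9, 7): e=[-6,14,0] → .  [on edge]
  covered (0 px):
    . . . . . . . .
    . . . . . . . .
    . . . . . . . .
    . . . . . . . .
T1:
  2·area = 56
  edge (14, 0)→(12, 8): d=(-2,8) right/bottom  bias=-1
  edge (12, 8)→(6, 4): d=(-6,-4) top-left  bias=+0
  edge (6, 4)→(14, 0): d=(8,-4) top-left  bias=+0
    (6,0)@(13, 1): e=[6,46,4] → X
    (7,0)@(15, 1): e=[-10,54,12] → .
    (4,1)@(9, 3): e=[34,18,4] → X
    (5,1)@(11, 3): e=[18,26,12] → X
    (7,1)@(15, 3): e=[-14,42,28] → .
    (4,2)@(9, 5): e=[30,6,20] → X
    (6,2)@(13, 5): e=[-2,22,36] → .
    (4,3)@(9, 7): e=[26,-6,36] → .
    (5,3)@(11, 7): e=[10,2,44] → X
    (6,3)@(13, 7): e=[-6,10,52] → .
  covered (7 px):
    . . . . . . X .
    . . . . X X X .
    . . . . X X . .
    . . . . . X . .

Result: [[6,0],[4,1],[5,1],[6,1],[4,2],[5,2],[5,3]]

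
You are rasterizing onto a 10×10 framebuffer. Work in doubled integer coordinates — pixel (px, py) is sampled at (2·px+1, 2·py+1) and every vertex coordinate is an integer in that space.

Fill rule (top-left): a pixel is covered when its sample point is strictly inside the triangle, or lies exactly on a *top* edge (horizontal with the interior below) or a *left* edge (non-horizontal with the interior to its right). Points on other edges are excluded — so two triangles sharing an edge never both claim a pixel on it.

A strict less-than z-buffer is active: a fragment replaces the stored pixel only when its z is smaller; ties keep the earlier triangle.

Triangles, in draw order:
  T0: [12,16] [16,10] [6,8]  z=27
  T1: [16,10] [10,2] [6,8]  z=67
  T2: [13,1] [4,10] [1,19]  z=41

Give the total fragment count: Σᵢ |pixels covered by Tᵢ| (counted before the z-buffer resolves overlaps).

T0:
  2·area = 68  (B↔C swapped to make it positive)
  edge (12, 16)→(6, 8): d=(-6,-8) top-left  bias=+0
  edge (6, 8)→(16, 10): d=(10,2) right/bottom  bias=-1
  edge (16, 10)→(12, 16): d=(-4,6) right/bottom  bias=-1
    (0,3)@(1, 7): e=[-34,0,102] → ·  [on edge]
    (3,4)@(7, 9): e=[2,8,58] → #
    (4,4)@(9, 9): e=[18,4,46] → #
    (5,4)@(11, 9): e=[34,0,34] → ·  [on edge]
    (3,5)@(7, 11): e=[-10,28,50] → ·
    (4,5)@(9, 11): e=[6,24,38] → #
    (5,5)@(11, 11): e=[22,20,26] → #
    (6,5)@(13, 11): e=[38,16,14] → #
    (7,5)@(15, 11): e=[54,12,2] → #
    (8,5)@(17, 11): e=[70,8,-10] → ·
    (4,6)@(9, 13): e=[-6,44,30] → ·
    (5,6)@(11, 13): e=[10,40,18] → #
  covered (8 px):
    · · · · · · · · · ·
    · · · · · · · · · ·
    · · · · · · · · · ·
    · · · · · · · · · ·
    · · · # # · · · · ·
    · · · · # # # # · ·
    · · · · · # # · · ·
    · · · · · · · · · ·
    · · · · · · · · · ·
    · · · · · · · · · ·
T1:
  2·area = 68  (B↔C swapped to make it positive)
  edge (16, 10)→(6, 8): d=(-10,-2) top-left  bias=+0
  edge (6, 8)→(10, 2): d=(4,-6) top-left  bias=+0
  edge (10, 2)→(16, 10): d=(6,8) right/bottom  bias=-1
    (4,2)@(9, 5): e=[36,6,26] → #
    (5,2)@(11, 5): e=[40,18,10] → #
    (6,2)@(13, 5): e=[44,30,-6] → ·
    (0,3)@(1, 7): e=[0,-34,102] → ·  [on edge]
    (3,3)@(7, 7): e=[12,2,54] → #
    (6,3)@(13, 7): e=[24,38,6] → #
    (7,3)@(15, 7): e=[28,50,-10] → ·
    (3,4)@(7, 9): e=[-8,10,66] → ·
    (4,4)@(9, 9): e=[-4,22,50] → ·
    (5,4)@(11, 9): e=[0,34,34] → #  [on edge]
    (7,4)@(15, 9): e=[8,58,2] → #
    (8,4)@(17, 9): e=[12,70,-14] → ·
  covered (9 px):
    · · · · · · · · · ·
    · · · · · · · · · ·
    · · · · # # · · · ·
    · · · # # # # · · ·
    · · · · · # # # · ·
    · · · · · · · · · ·
    · · · · · · · · · ·
    · · · · · · · · · ·
    · · · · · · · · · ·
    · · · · · · · · · ·
T2:
  2·area = 54  (B↔C swapped to make it positive)
  edge (13, 1)→(1, 19): d=(-12,18) right/bottom  bias=-1
  edge (1, 19)→(4, 10): d=(3,-9) top-left  bias=+0
  edge (4, 10)→(13, 1): d=(9,-9) top-left  bias=+0
    (3,0)@(7, 1): e=[108,0,-54] → ·  [on edge]
    (6,0)@(13, 1): e=[0,54,0] → ·  [on edge]
    (5,1)@(11, 3): e=[12,42,0] → #  [on edge]
    (6,1)@(13, 3): e=[-24,60,18] → ·
    (4,2)@(9, 5): e=[24,30,0] → #  [on edge]
    (5,2)@(11, 5): e=[-12,48,18] → ·
    (2,3)@(5, 7): e=[72,0,-18] → ·  [on edge]
    (3,3)@(7, 7): e=[36,18,0] → #  [on edge]
    (4,3)@(9, 7): e=[0,36,18] → ·  [on edge]
    (2,4)@(5, 9): e=[48,6,0] → #  [on edge]
    (4,4)@(9, 9): e=[-24,42,36] → ·
    (1,5)@(3, 11): e=[60,-6,0] → ·  [on edge]
    (0,6)@(1, 13): e=[72,-18,0] → ·  [on edge]
    (1,6)@(3, 13): e=[36,0,18] → #  [on edge]
    (2,6)@(5, 13): e=[0,18,36] → ·  [on edge]
    (0,9)@(1, 19): e=[0,0,54] → ·  [on edge]
  covered (8 px):
    · · · · · · · · · ·
    · · · · · # · · · ·
    · · · · # · · · · ·
    · · · # · · · · · ·
    · · # # · · · · · ·
    · · # · · · · · · ·
    · # · · · · · · · ·
    · # · · · · · · · ·
    · · · · · · · · · ·
    · · · · · · · · · ·

Final: 25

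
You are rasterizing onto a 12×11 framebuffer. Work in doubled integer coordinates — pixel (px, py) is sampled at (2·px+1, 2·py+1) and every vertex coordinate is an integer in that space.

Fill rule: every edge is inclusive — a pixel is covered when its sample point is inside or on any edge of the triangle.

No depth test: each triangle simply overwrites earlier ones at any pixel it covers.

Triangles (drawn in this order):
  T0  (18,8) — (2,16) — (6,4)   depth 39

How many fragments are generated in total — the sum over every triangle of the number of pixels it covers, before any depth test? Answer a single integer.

T0:
  2·area = 160
  edge (18, 8)→(2, 16): d=(-16,8) inclusive
  edge (2, 16)→(6, 4): d=(4,-12) inclusive
  edge (6, 4)→(18, 8): d=(12,4) inclusive
    (3,0)@(7, 1): e=[200,0,-40] → ·  [on edge]
    (1,1)@(3, 3): e=[200,-40,0] → ·  [on edge]
    (3,2)@(7, 5): e=[136,16,8] → █
    (4,2)@(9, 5): e=[120,40,0] → █  [on edge]
    (5,2)@(11, 5): e=[104,64,-8] → ·
    (2,3)@(5, 7): e=[120,0,40] → █  [on edge]
    (5,3)@(11, 7): e=[72,72,16] → █
    (6,3)@(13, 7): e=[56,96,8] → █
    (7,3)@(15, 7): e=[40,120,0] → █  [on edge]
    (8,3)@(17, 7): e=[24,144,-8] → ·
    (2,4)@(5, 9): e=[88,8,64] → █
    (8,4)@(17, 9): e=[-8,152,16] → ·
    (10,4)@(21, 9): e=[-40,200,0] → ·  [on edge]
    (1,6)@(3, 13): e=[40,0,120] → █  [on edge]
    (0,9)@(1, 19): e=[-40,0,200] → ·  [on edge]
  covered (22 px):
    · · · · · · · · · · · ·
    · · · · · · · · · · · ·
    · · · █ █ · · · · · · ·
    · · █ █ █ █ █ █ · · · ·
    · · █ █ █ █ █ █ · · · ·
    · · █ █ █ █ · · · · · ·
    · █ █ █ · · · · · · · ·
    · █ · · · · · · · · · ·
    · · · · · · · · · · · ·
    · · · · · · · · · · · ·
    · · · · · · · · · · · ·

Answer: 22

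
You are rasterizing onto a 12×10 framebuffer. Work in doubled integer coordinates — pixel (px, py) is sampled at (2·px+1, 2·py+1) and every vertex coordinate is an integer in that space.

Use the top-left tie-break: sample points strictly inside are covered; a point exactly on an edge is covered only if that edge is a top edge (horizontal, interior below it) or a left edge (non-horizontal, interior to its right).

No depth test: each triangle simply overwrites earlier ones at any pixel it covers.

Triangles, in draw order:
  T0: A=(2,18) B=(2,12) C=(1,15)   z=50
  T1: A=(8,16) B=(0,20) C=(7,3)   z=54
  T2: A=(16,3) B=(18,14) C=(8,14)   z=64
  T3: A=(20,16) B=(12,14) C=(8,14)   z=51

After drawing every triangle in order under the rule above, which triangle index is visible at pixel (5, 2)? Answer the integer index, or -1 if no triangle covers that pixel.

T0:
  2·area = 6  (B↔C swapped to make it positive)
  edge (2, 18)→(1, 15): d=(-1,-3) top-left  bias=+0
  edge (1, 15)→(2, 12): d=(1,-3) top-left  bias=+0
  edge (2, 12)→(2, 18): d=(0,6) right/bottom  bias=-1
    (2,1)@(5, 3): e=[24,0,-18] → ·  [on edge]
    (1,4)@(3, 9): e=[12,0,-6] → ·  [on edge]
    (0,7)@(1, 15): e=[0,0,6] → #  [on edge]
    (1,7)@(3, 15): e=[6,6,-6] → ·
    (0,8)@(1, 17): e=[-2,2,6] → ·
  covered (1 px):
    · · · · · · · · · · · ·
    · · · · · · · · · · · ·
    · · · · · · · · · · · ·
    · · · · · · · · · · · ·
    · · · · · · · · · · · ·
    · · · · · · · · · · · ·
    · · · · · · · · · · · ·
    # · · · · · · · · · · ·
    · · · · · · · · · · · ·
    · · · · · · · · · · · ·
T1:
  2·area = 108
  edge (8, 16)→(0, 20): d=(-8,4) right/bottom  bias=-1
  edge (0, 20)→(7, 3): d=(7,-17) top-left  bias=+0
  edge (7, 3)→(8, 16): d=(1,13) right/bottom  bias=-1
    (3,1)@(7, 3): e=[108,0,0] → ·  [on edge]
    (3,2)@(7, 5): e=[92,14,2] → #
    (4,2)@(9, 5): e=[84,48,-24] → ·
    (3,3)@(7, 7): e=[76,28,4] → #
    (4,3)@(9, 7): e=[68,62,-22] → ·
    (2,4)@(5, 9): e=[68,8,32] → #
    (4,4)@(9, 9): e=[52,76,-20] → ·
    (2,5)@(5, 11): e=[52,22,34] → #
    (4,5)@(9, 11): e=[36,90,-18] → ·
    (1,6)@(3, 13): e=[44,2,62] → #
    (4,6)@(9, 13): e=[20,104,-16] → ·
    (1,7)@(3, 15): e=[28,16,64] → #
  covered (15 px):
    · · · · · · · · · · · ·
    · · · · · · · · · · · ·
    · · · # · · · · · · · ·
    · · · # · · · · · · · ·
    · · # # · · · · · · · ·
    · · # # · · · · · · · ·
    · # # # · · · · · · · ·
    · # # # · · · · · · · ·
    · # # · · · · · · · · ·
    # · · · · · · · · · · ·
T2:
  2·area = 110
  edge (16, 3)→(18, 14): d=(2,11) right/bottom  bias=-1
  edge (18, 14)→(8, 14): d=(-10,0) right/bottom  bias=-1
  edge (8, 14)→(16, 3): d=(8,-11) top-left  bias=+0
    (7,2)@(15, 5): e=[15,90,5] → #
    (8,2)@(17, 5): e=[-7,90,27] → ·
    (7,3)@(15, 7): e=[19,70,21] → #
    (8,3)@(17, 7): e=[-3,70,43] → ·
    (6,4)@(13, 9): e=[45,50,15] → #
    (8,4)@(17, 9): e=[1,50,59] → #
    (9,4)@(19, 9): e=[-21,50,81] → ·
    (5,5)@(11, 11): e=[71,30,9] → #
    (9,5)@(19, 11): e=[-17,30,97] → ·
    (4,6)@(9, 13): e=[97,10,3] → #
    (9,6)@(19, 13): e=[-13,10,113] → ·
    (4,7)@(9, 15): e=[101,-10,19] → ·
  covered (14 px):
    · · · · · · · · · · · ·
    · · · · · · · · · · · ·
    · · · · · · · # · · · ·
    · · · · · · · # · · · ·
    · · · · · · # # # · · ·
    · · · · · # # # # · · ·
    · · · · # # # # # · · ·
    · · · · · · · · · · · ·
    · · · · · · · · · · · ·
    · · · · · · · · · · · ·
T3:
  2·area = 8  (B↔C swapped to make it positive)
  edge (20, 16)→(8, 14): d=(-12,-2) top-left  bias=+0
  edge (8, 14)→(12, 14): d=(4,0) top-left  bias=+0
  edge (12, 14)→(20, 16): d=(8,2) right/bottom  bias=-1
    (7,7)@(15, 15): e=[2,4,2] → #
    (8,7)@(17, 15): e=[6,4,-2] → ·
    (7,8)@(15, 17): e=[-22,12,18] → ·
  covered (1 px):
    · · · · · · · · · · · ·
    · · · · · · · · · · · ·
    · · · · · · · · · · · ·
    · · · · · · · · · · · ·
    · · · · · · · · · · · ·
    · · · · · · · · · · · ·
    · · · · · · · · · · · ·
    · · · · · · · # · · · ·
    · · · · · · · · · · · ·
    · · · · · · · · · · · ·

Z-buffer (winner per pixel, '.' = empty):
  . . . . . . . . . . . .
  . . . . . . . . . . . .
  . . . 1 . . . 2 . . . .
  . . . 1 . . . 2 . . . .
  . . 1 1 . . 2 2 2 . . .
  . . 1 1 . 2 2 2 2 . . .
  . 1 1 1 2 2 2 2 2 . . .
  0 1 1 1 . . . 3 . . . .
  . 1 1 . . . . . . . . .
  1 . . . . . . . . . . .

Final: -1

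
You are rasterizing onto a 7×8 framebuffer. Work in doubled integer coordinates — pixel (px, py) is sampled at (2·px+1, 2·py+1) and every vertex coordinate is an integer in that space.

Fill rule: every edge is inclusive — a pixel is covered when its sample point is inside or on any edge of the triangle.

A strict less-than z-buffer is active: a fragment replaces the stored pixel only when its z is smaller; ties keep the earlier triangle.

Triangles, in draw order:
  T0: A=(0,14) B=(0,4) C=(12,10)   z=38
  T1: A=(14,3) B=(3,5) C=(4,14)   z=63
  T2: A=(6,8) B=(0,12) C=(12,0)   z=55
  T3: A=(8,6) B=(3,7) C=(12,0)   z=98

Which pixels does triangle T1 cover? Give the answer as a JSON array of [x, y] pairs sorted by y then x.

T0:
  2·area = 120
  edge (0, 14)→(0, 4): d=(0,-10) inclusive
  edge (0, 4)→(12, 10): d=(12,6) inclusive
  edge (12, 10)→(0, 14): d=(-12,4) inclusive
    (0,2)@(1, 5): e=[10,6,104] → X
    (1,2)@(3, 5): e=[30,-6,96] → .
    (0,3)@(1, 7): e=[10,30,80] → X
    (1,3)@(3, 7): e=[30,18,72] → X
    (2,3)@(5, 7): e=[50,6,64] → X
    (3,3)@(7, 7): e=[70,-6,56] → .
    (0,4)@(1, 9): e=[10,54,56] → X
    (3,4)@(7, 9): e=[70,18,32] → X
    (4,4)@(9, 9): e=[90,6,24] → X
    (5,4)@(11, 9): e=[110,-6,16] → .
    (0,5)@(1, 11): e=[10,78,32] → X
    (4,5)@(9, 11): e=[90,30,0] → X  [on edge]
    (1,6)@(3, 13): e=[30,90,0] → X  [on edge]
  covered (16 px):
    . . . . . . .
    . . . . . . .
    X . . . . . .
    X X X . . . .
    X X X X X . .
    X X X X X . .
    X X . . . . .
    . . . . . . .
T1:
  2·area = 101  (B↔C swapped to make it positive)
  edge (14, 3)→(4, 14): d=(-10,11) inclusive
  edge (4, 14)→(3, 5): d=(-1,-9) inclusive
  edge (3, 5)→(14, 3): d=(11,-2) inclusive
    (1,2)@(3, 5): e=[101,0,0] → X  [on edge]
    (2,2)@(5, 5): e=[79,18,4] → X
    (3,2)@(7, 5): e=[57,36,8] → X
    (4,2)@(9, 5): e=[35,54,12] → X
    (5,2)@(11, 5): e=[13,72,16] → X
    (6,2)@(13, 5): e=[-9,90,20] → .
    (1,3)@(3, 7): e=[81,-2,22] → .
    (2,3)@(5, 7): e=[59,16,26] → X
    (5,3)@(11, 7): e=[-7,70,38] → .
    (2,4)@(5, 9): e=[39,14,48] → X
    (4,4)@(9, 9): e=[-5,50,56] → .
    (2,5)@(5, 11): e=[19,12,70] → X
  covered (11 px):
    . . . . . . .
    . . . . . . .
    . X X X X X .
    . . X X X . .
    . . X X . . .
    . . X . . . .
    . . . . . . .
    . . . . . . .
T2:
  2·area = 24
  edge (6, 8)→(0, 12): d=(-6,4) inclusive
  edge (0, 12)→(12, 0): d=(12,-12) inclusive
  edge (12, 0)→(6, 8): d=(-6,8) inclusive
    (5,0)@(11, 1): e=[22,0,2] → X  [on edge]
    (6,0)@(13, 1): e=[14,24,-14] → .
    (4,1)@(9, 3): e=[18,0,6] → X  [on edge]
    (5,1)@(11, 3): e=[10,24,-10] → .
    (3,2)@(7, 5): e=[14,0,10] → X  [on edge]
    (4,2)@(9, 5): e=[6,24,-6] → .
    (2,3)@(5, 7): e=[10,0,14] → X  [on edge]
    (3,3)@(7, 7): e=[2,24,-2] → .
    (1,4)@(3, 9): e=[6,0,18] → X  [on edge]
    (2,4)@(5, 9): e=[-2,24,2] → .
    (0,5)@(1, 11): e=[2,0,22] → X  [on edge]
    (1,5)@(3, 11): e=[-6,24,6] → .
  covered (6 px):
    . . . . . X .
    . . . . X . .
    . . . X . . .
    . . X . . . .
    . X . . . . .
    X . . . . . .
    . . . . . . .
    . . . . . . .
T3:
  2·area = 26
  edge (8, 6)→(3, 7): d=(-5,1) inclusive
  edge (3, 7)→(12, 0): d=(9,-7) inclusive
  edge (12, 0)→(8, 6): d=(-4,6) inclusive
    (5,0)@(11, 1): e=[22,2,2] → X
    (6,0)@(13, 1): e=[20,16,-10] → .
    (4,1)@(9, 3): e=[14,6,6] → X
    (5,1)@(11, 3): e=[12,20,-6] → .
    (3,2)@(7, 5): e=[6,10,10] → X
    (4,2)@(9, 5): e=[4,24,-2] → .
    (6,2)@(13, 5): e=[0,52,-26] → .  [on edge]
    (1,3)@(3, 7): e=[0,0,26] → X  [on edge]
    (2,3)@(5, 7): e=[-2,14,14] → .
    (3,3)@(7, 7): e=[-4,28,2] → .
    (1,4)@(3, 9): e=[-10,18,18] → .
  covered (4 px):
    . . . . . X .
    . . . . X . .
    . . . X . . .
    . X . . . . .
    . . . . . . .
    . . . . . . .
    . . . . . . .
    . . . . . . .

Result: [[1,2],[2,2],[3,2],[4,2],[5,2],[2,3],[3,3],[4,3],[2,4],[3,4],[2,5]]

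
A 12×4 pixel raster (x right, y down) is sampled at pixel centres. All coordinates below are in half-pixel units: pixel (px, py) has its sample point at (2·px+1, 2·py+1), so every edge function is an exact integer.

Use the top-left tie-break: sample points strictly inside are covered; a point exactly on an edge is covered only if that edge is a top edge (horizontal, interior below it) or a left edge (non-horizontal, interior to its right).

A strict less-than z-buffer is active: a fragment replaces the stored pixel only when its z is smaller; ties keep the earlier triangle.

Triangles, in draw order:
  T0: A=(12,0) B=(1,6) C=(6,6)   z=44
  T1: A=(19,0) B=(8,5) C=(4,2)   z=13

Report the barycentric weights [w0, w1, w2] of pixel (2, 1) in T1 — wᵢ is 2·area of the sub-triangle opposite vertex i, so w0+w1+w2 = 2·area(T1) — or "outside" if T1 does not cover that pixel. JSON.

T0:
  2·area = 30  (B↔C swapped to make it positive)
  edge (12, 0)→(6, 6): d=(-6,6) right/bottom  bias=-1
  edge (6, 6)→(1, 6): d=(-5,0) right/bottom  bias=-1
  edge (1, 6)→(12, 0): d=(11,-6) top-left  bias=+0
    (5,0)@(11, 1): e=[0,25,5] → .  [on edge]
    (3,1)@(7, 3): e=[12,15,3] → X
    (4,1)@(9, 3): e=[0,15,15] → .  [on edge]
    (1,2)@(3, 5): e=[24,5,1] → X
    (2,2)@(5, 5): e=[12,5,13] → X
    (3,2)@(7, 5): e=[0,5,25] → .  [on edge]
    (1,3)@(3, 7): e=[12,-5,23] → .
    (2,3)@(5, 7): e=[0,-5,35] → .  [on edge]
  covered (3 px):
    . . . . . . . . . . . .
    . . . X . . . . . . . .
    . X X . . . . . . . . .
    . . . . . . . . . . . .
T1:
  2·area = 53
  edge (19, 0)→(8, 5): d=(-11,5) right/bottom  bias=-1
  edge (8, 5)→(4, 2): d=(-4,-3) top-left  bias=+0
  edge (4, 2)→(19, 0): d=(15,-2) top-left  bias=+0
    (6,0)@(13, 1): e=[19,31,3] → X
    (7,0)@(15, 1): e=[9,37,7] → X
    (8,0)@(17, 1): e=[-1,43,11] → .
    (3,1)@(7, 3): e=[27,5,21] → X
    (4,1)@(9, 3): e=[17,11,25] → X
    (5,1)@(11, 3): e=[7,17,29] → X
    (6,1)@(13, 3): e=[-3,23,33] → .
    (7,1)@(15, 3): e=[-13,29,37] → .
    (3,2)@(7, 5): e=[5,-3,51] → .
    (4,2)@(9, 5): e=[-5,3,55] → .
    (5,2)@(11, 5): e=[-15,9,59] → .
  covered (5 px):
    . . . . . . X X . . . .
    . . . X X X . . . . . .
    . . . . . . . . . . . .
    . . . . . . . . . . . .

Final: "outside"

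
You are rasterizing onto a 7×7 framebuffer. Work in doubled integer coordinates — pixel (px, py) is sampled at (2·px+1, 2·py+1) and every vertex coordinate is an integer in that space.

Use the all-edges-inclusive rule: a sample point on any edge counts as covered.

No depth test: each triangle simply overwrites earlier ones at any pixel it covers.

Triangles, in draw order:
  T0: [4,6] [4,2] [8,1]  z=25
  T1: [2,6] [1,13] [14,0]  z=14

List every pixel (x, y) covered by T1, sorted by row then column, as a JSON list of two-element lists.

T0:
  2·area = 16
  edge (4, 6)→(4, 2): d=(0,-4) inclusive
  edge (4, 2)→(8, 1): d=(4,-1) inclusive
  edge (8, 1)→(4, 6): d=(-4,5) inclusive
    (2,1)@(5, 3): e=[4,5,7] → █
    (3,1)@(7, 3): e=[12,7,-3] → ·
    (2,2)@(5, 5): e=[4,13,-1] → ·
  covered (1 px):
    · · · · · · ·
    · · █ · · · ·
    · · · · · · ·
    · · · · · · ·
    · · · · · · ·
    · · · · · · ·
    · · · · · · ·
T1:
  2·area = 78  (B↔C swapped to make it positive)
  edge (2, 6)→(14, 0): d=(12,-6) inclusive
  edge (14, 0)→(1, 13): d=(-13,13) inclusive
  edge (1, 13)→(2, 6): d=(1,-7) inclusive
    (6,0)@(13, 1): e=[6,0,72] → █  [on edge]
    (4,1)@(9, 3): e=[6,26,46] → █
    (5,1)@(11, 3): e=[18,0,60] → █  [on edge]
    (6,1)@(13, 3): e=[30,-26,74] → ·
    (2,2)@(5, 5): e=[6,52,20] → █
    (3,2)@(7, 5): e=[18,26,34] → █
    (4,2)@(9, 5): e=[30,0,48] → █  [on edge]
    (5,2)@(11, 5): e=[42,-26,62] → ·
    (1,3)@(3, 7): e=[18,52,8] → █
    (3,3)@(7, 7): e=[42,0,36] → █  [on edge]
    (4,3)@(9, 7): e=[54,-26,50] → ·
    (1,4)@(3, 9): e=[42,26,10] → █
    (2,4)@(5, 9): e=[54,0,24] → █  [on edge]
    (1,5)@(3, 11): e=[66,0,12] → █  [on edge]
    (0,6)@(1, 13): e=[78,0,0] → █  [on edge]
  covered (13 px):
    · · · · · · █
    · · · · █ █ ·
    · · █ █ █ · ·
    · █ █ █ · · ·
    · █ █ · · · ·
    · █ · · · · ·
    █ · · · · · ·

Result: [[6,0],[4,1],[5,1],[2,2],[3,2],[4,2],[1,3],[2,3],[3,3],[1,4],[2,4],[1,5],[0,6]]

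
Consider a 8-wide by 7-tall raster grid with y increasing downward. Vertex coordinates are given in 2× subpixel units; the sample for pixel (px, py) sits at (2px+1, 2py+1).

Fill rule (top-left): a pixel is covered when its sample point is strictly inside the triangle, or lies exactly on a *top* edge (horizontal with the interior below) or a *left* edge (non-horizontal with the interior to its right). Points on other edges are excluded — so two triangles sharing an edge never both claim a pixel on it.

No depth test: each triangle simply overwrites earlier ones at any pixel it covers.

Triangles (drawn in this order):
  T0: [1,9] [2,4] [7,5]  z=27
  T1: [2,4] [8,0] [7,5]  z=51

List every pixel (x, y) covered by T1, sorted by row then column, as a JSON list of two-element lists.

T0:
  2·area = 26
  edge (1, 9)→(2, 4): d=(1,-5) top-left  bias=+0
  edge (2, 4)→(7, 5): d=(5,1) right/bottom  bias=-1
  edge (7, 5)→(1, 9): d=(-6,4) right/bottom  bias=-1
    (6,0)@(13, 1): e=[52,-26,0] → .  [on edge]
    (1,2)@(3, 5): e=[6,4,16] → X
    (2,2)@(5, 5): e=[16,2,8] → X
    (3,2)@(7, 5): e=[26,0,0] → .  [on edge]
    (1,3)@(3, 7): e=[8,14,4] → X
    (2,3)@(5, 7): e=[18,12,-4] → .
    (0,4)@(1, 9): e=[0,26,0] → .  [on edge]
    (1,4)@(3, 9): e=[10,24,-8] → .
  covered (3 px):
    . . . . . . . .
    . . . . . . . .
    . X X . . . . .
    . X . . . . . .
    . . . . . . . .
    . . . . . . . .
    . . . . . . . .
T1:
  2·area = 26
  edge (2, 4)→(8, 0): d=(6,-4) top-left  bias=+0
  edge (8, 0)→(7, 5): d=(-1,5) right/bottom  bias=-1
  edge (7, 5)→(2, 4): d=(-5,-1) top-left  bias=+0
    (3,0)@(7, 1): e=[2,4,20] → X
    (4,0)@(9, 1): e=[10,-6,22] → .
    (2,1)@(5, 3): e=[6,12,8] → X
    (4,1)@(9, 3): e=[22,-8,12] → .
    (2,2)@(5, 5): e=[18,10,-2] → .
    (3,2)@(7, 5): e=[26,0,0] → .  [on edge]
  covered (3 px):
    . . . X . . . .
    . . X X . . . .
    . . . . . . . .
    . . . . . . . .
    . . . . . . . .
    . . . . . . . .
    . . . . . . . .

Final: [[3,0],[2,1],[3,1]]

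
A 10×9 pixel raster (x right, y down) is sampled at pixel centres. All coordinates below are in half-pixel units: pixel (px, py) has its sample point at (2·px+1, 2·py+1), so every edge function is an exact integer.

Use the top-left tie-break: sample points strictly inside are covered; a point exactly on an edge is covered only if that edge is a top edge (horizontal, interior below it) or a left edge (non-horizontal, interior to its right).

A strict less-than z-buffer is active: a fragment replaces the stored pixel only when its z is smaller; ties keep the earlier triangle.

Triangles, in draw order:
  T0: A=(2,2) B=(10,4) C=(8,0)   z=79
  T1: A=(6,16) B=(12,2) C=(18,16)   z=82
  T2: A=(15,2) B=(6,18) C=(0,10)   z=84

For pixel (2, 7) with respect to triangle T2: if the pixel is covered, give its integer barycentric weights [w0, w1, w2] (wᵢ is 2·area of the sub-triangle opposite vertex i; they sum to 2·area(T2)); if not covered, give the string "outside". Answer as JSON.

T0:
  2·area = 28  (B↔C swapped to make it positive)
  edge (2, 2)→(8, 0): d=(6,-2) top-left  bias=+0
  edge (8, 0)→(10, 4): d=(2,4) right/bottom  bias=-1
  edge (10, 4)→(2, 2): d=(-8,-2) top-left  bias=+0
    (2,0)@(5, 1): e=[0,14,14] → #  [on edge]
    (3,0)@(7, 1): e=[4,6,18] → #
    (4,0)@(9, 1): e=[8,-2,22] → ·
    (2,1)@(5, 3): e=[12,18,-2] → ·
    (3,1)@(7, 3): e=[16,10,2] → #
    (4,1)@(9, 3): e=[20,2,6] → #
    (5,1)@(11, 3): e=[24,-6,10] → ·
    (3,2)@(7, 5): e=[28,14,-14] → ·
    (4,2)@(9, 5): e=[32,6,-10] → ·
  covered (4 px):
    · · # # · · · · · ·
    · · · # # · · · · ·
    · · · · · · · · · ·
    · · · · · · · · · ·
    · · · · · · · · · ·
    · · · · · · · · · ·
    · · · · · · · · · ·
    · · · · · · · · · ·
    · · · · · · · · · ·
T1:
  2·area = 168
  edge (6, 16)→(12, 2): d=(6,-14) top-left  bias=+0
  edge (12, 2)→(18, 16): d=(6,14) right/bottom  bias=-1
  edge (18, 16)→(6, 16): d=(-12,0) right/bottom  bias=-1
    (5,2)@(11, 5): e=[4,32,132] → #
    (6,2)@(13, 5): e=[32,4,132] → #
    (7,2)@(15, 5): e=[60,-24,132] → ·
    (5,3)@(11, 7): e=[16,44,108] → #
    (7,3)@(15, 7): e=[72,-12,108] → ·
    (4,4)@(9, 9): e=[0,84,84] → #  [on edge]
    (7,4)@(15, 9): e=[84,0,84] → ·  [on edge]
    (4,5)@(9, 11): e=[12,96,60] → #
    (7,5)@(15, 11): e=[96,12,60] → #
    (8,5)@(17, 11): e=[124,-16,60] → ·
    (4,6)@(9, 13): e=[24,108,36] → #
    (8,6)@(17, 13): e=[136,-4,36] → ·
  covered (21 px):
    · · · · · · · · · ·
    · · · · · · · · · ·
    · · · · · # # · · ·
    · · · · · # # · · ·
    · · · · # # # · · ·
    · · · · # # # # · ·
    · · · · # # # # · ·
    · · · # # # # # # ·
    · · · · · · · · · ·
T2:
  2·area = 168
  edge (15, 2)→(6, 18): d=(-9,16) right/bottom  bias=-1
  edge (6, 18)→(0, 10): d=(-6,-8) top-left  bias=+0
  edge (0, 10)→(15, 2): d=(15,-8) top-left  bias=+0
    (5,2)@(11, 5): e=[37,118,13] → #
    (6,2)@(13, 5): e=[5,134,29] → #
    (7,2)@(15, 5): e=[-27,150,45] → ·
    (3,3)@(7, 7): e=[83,74,11] → #
    (4,3)@(9, 7): e=[51,90,27] → #
    (6,3)@(13, 7): e=[-13,122,59] → ·
    (1,4)@(3, 9): e=[129,30,9] → #
    (2,4)@(5, 9): e=[97,46,25] → #
    (6,4)@(13, 9): e=[-31,110,89] → ·
    (0,5)@(1, 11): e=[143,2,23] → #
    (5,5)@(11, 11): e=[-17,82,103] → ·
    (0,6)@(1, 13): e=[125,-10,53] → ·
  covered (20 px):
    · · · · · · · · · ·
    · · · · · · · · · ·
    · · · · · # # · · ·
    · · · # # # · · · ·
    · # # # # # · · · ·
    # # # # # · · · · ·
    · # # # · · · · · ·
    · · # # · · · · · ·
    · · · · · · · · · ·

Result: [10,115,43]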